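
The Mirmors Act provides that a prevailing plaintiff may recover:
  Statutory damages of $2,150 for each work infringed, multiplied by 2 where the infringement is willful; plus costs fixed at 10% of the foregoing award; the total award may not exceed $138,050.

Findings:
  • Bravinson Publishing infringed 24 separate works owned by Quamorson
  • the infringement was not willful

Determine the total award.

$56,760

Statutory damages: 24 × $2,150 = $51,600
Infringement not willful: no ×2 enhancement.
Costs: 10% of $51,600 = $5,160
Award plus costs: $51,600 + $5,160 = $56,760
Cap at $138,050: $56,760 is within the cap, no reduction.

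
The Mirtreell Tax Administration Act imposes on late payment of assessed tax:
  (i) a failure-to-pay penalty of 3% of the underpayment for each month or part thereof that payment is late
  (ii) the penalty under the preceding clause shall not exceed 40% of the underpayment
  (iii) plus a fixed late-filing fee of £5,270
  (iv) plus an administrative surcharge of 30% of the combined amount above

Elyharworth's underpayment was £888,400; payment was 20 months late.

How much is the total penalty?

Accrued rate: 3% × 20 = 60%, capped at 40% → 40%
Failure-to-pay penalty: 40% of £888,400 = £355,360
Penalty before surcharge: £355,360 + £5,270 = £360,630
Administrative surcharge: 30% of £360,630 = £108,189
Total penalty: £360,630 + £108,189 = £468,819

£468,819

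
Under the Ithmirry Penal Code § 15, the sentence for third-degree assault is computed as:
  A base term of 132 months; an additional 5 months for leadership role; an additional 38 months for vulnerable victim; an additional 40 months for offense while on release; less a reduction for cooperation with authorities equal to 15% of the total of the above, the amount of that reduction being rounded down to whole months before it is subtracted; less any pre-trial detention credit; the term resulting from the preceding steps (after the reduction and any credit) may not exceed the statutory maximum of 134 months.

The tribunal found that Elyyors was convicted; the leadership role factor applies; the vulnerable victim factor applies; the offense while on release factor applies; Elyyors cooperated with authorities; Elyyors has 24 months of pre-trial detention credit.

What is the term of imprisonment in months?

134 months

Leadership role enhancement: +5 months
Vulnerable victim enhancement: +38 months
Offense while on release enhancement: +40 months
Adjusted term: 132 months + 5 months + 38 months + 40 months = 215 months
Cooperation with authorities reduction: 15% of 215 months = 32 months (rounded down)
After reduction: 215 − 32 = 183 months
Less pre-trial detention credit: 183 months − 24 months = 159 months
Cap at 134 months: 159 months exceeds the cap → 134 months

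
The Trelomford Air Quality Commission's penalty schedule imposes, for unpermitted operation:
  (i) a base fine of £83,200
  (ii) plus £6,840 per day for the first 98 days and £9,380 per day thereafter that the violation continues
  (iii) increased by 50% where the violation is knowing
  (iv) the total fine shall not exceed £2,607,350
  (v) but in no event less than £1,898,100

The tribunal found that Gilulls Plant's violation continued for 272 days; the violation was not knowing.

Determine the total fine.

First 98 days: 98 × £6,840 = £670,320
Remaining days: (272 − 98) × £9,380 = £1,632,120
Per-day component: £670,320 + £1,632,120 = £2,302,440
Base plus per-day: £83,200 + £2,302,440 = £2,385,640
The violation was not knowing: no 50% increase.
Cap at £2,607,350: £2,385,640 is within the cap, no reduction.
Minimum £1,898,100: £2,385,640 meets the minimum, no increase.

£2,385,640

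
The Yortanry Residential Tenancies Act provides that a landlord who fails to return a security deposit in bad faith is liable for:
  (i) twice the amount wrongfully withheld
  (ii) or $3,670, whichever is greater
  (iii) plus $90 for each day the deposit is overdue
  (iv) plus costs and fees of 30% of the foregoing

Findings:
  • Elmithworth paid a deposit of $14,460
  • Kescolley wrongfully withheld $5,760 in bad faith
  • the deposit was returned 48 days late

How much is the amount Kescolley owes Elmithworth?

Recovery: $20,592

Doubled: 2 × $5,760 = $11,520
Minimum $3,670: $11,520 meets the minimum, no increase.
Late-return penalty: 48 × $90 = $4,320
Damages plus late penalty: $11,520 + $4,320 = $15,840
Costs and fees: 30% of $15,840 = $4,752
Total recovery: $15,840 + $4,752 = $20,592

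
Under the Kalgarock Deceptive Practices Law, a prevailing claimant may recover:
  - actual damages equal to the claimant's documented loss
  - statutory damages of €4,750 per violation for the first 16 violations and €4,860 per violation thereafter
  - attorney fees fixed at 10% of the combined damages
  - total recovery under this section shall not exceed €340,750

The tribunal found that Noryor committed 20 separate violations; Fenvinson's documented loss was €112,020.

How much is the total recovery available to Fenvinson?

€228,206

First 16 violations: 16 × €4,750 = €76,000
Remaining violations: (20 − 16) × €4,860 = €19,440
Statutory damages: €76,000 + €19,440 = €95,440
Combined damages: €112,020 + €95,440 = €207,460
Attorney fees: 10% of €207,460 = €20,746
Total before cap: €207,460 + €20,746 = €228,206
Cap at €340,750: €228,206 is within the cap, no reduction.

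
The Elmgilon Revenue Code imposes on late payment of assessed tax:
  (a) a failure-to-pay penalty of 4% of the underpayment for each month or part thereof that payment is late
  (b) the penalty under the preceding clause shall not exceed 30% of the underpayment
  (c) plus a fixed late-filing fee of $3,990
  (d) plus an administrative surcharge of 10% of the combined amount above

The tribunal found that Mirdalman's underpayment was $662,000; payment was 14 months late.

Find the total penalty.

$222,849

Accrued rate: 4% × 14 = 56%, capped at 30% → 30%
Failure-to-pay penalty: 30% of $662,000 = $198,600
Penalty before surcharge: $198,600 + $3,990 = $202,590
Administrative surcharge: 10% of $202,590 = $20,259
Total penalty: $202,590 + $20,259 = $222,849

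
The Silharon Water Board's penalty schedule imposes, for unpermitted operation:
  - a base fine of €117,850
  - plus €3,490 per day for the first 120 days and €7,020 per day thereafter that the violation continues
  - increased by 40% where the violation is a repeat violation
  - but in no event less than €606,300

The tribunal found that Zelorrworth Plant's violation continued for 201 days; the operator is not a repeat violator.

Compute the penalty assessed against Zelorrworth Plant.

€1,105,270

First 120 days: 120 × €3,490 = €418,800
Remaining days: (201 − 120) × €7,020 = €568,620
Per-day component: €418,800 + €568,620 = €987,420
Base plus per-day: €117,850 + €987,420 = €1,105,270
The operator is not a repeat violator: no 40% increase.
Minimum €606,300: €1,105,270 meets the minimum, no increase.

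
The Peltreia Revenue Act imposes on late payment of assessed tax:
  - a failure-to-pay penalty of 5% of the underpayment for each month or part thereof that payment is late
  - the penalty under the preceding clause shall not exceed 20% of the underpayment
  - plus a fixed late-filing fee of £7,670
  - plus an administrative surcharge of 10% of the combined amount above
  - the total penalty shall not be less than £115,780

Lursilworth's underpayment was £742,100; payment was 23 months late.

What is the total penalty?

Accrued rate: 5% × 23 = 115%, capped at 20% → 20%
Failure-to-pay penalty: 20% of £742,100 = £148,420
Penalty before surcharge: £148,420 + £7,670 = £156,090
Administrative surcharge: 10% of £156,090 = £15,609
Total penalty: £156,090 + £15,609 = £171,699
Minimum £115,780: £171,699 meets the minimum, no increase.

£171,699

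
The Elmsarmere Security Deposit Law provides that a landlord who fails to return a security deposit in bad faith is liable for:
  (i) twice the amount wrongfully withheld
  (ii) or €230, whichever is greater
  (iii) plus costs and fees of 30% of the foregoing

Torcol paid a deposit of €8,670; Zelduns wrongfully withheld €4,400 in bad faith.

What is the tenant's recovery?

Doubled: 2 × €4,400 = €8,800
Minimum €230: €8,800 meets the minimum, no increase.
Costs and fees: 30% of €8,800 = €2,640
Total recovery: €8,800 + €2,640 = €11,440

€11,440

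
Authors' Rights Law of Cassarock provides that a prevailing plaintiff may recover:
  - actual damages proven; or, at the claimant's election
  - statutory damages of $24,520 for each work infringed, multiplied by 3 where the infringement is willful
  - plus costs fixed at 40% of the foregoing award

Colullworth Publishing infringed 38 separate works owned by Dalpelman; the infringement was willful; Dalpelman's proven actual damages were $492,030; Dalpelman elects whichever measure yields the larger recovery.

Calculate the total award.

Statutory damages: 38 × $24,520 = $931,760
Trebled: 3 × $931,760 = $2,795,280
Greater of actual damages ($492,030) or enhanced statutory damages ($2,795,280): $2,795,280
Costs: 40% of $2,795,280 = $1,118,112
Award plus costs: $2,795,280 + $1,118,112 = $3,913,392

$3,913,392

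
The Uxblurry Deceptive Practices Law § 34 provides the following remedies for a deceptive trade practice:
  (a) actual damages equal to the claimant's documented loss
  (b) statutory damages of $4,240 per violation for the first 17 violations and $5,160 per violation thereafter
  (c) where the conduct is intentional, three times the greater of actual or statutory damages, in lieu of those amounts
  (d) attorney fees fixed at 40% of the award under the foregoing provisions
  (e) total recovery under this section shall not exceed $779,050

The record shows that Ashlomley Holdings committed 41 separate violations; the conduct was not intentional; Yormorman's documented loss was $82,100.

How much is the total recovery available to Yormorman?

First 17 violations: 17 × $4,240 = $72,080
Remaining violations: (41 − 17) × $5,160 = $123,840
Statutory damages: $72,080 + $123,840 = $195,920
Conduct not intentional: the in-lieu enhancement does not apply.
Actual plus statutory damages: $82,100 + $195,920 = $278,020
Attorney fees: 40% of $278,020 = $111,208
Total before cap: $278,020 + $111,208 = $389,228
Cap at $779,050: $389,228 is within the cap, no reduction.

Total recovery: $389,228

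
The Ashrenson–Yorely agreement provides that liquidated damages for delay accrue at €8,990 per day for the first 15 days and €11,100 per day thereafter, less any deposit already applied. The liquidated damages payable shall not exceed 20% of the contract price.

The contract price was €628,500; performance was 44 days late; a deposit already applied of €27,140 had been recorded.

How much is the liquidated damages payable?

Liquidated damages: €125,700

First 15 days: 15 × €8,990 = €134,850
Remaining days: (44 − 15) × €11,100 = €321,900
Accrued per-day damages: €134,850 + €321,900 = €456,750
Less deposit already applied: €456,750 − €27,140 = €429,610
Cap: 20% of €628,500 = €125,700
Cap at €125,700: €429,610 exceeds the cap → €125,700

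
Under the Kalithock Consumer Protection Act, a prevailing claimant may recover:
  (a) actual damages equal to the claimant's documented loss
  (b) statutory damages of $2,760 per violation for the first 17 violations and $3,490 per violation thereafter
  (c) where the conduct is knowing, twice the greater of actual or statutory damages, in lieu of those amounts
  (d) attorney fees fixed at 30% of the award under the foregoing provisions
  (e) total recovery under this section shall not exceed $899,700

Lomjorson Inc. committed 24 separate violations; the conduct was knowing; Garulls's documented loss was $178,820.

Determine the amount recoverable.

Total recovery: $464,932

First 17 violations: 17 × $2,760 = $46,920
Remaining violations: (24 − 17) × $3,490 = $24,430
Statutory damages: $46,920 + $24,430 = $71,350
Greater of actual damages ($178,820) or statutory damages ($71,350): $178,820
Doubled: 2 × $178,820 = $357,640
Attorney fees: 30% of $357,640 = $107,292
Total before cap: $357,640 + $107,292 = $464,932
Cap at $899,700: $464,932 is within the cap, no reduction.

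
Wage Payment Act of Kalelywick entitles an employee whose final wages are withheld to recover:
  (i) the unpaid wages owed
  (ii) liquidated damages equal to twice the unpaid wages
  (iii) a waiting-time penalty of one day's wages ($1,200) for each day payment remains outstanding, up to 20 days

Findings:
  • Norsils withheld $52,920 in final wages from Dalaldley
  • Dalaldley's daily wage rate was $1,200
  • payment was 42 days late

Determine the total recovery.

Total award: $182,760

Doubled: 2 × $52,920 = $105,840
Penalty days: min(42, 20) = 20
Waiting-time penalty: 20 × $1,200 = $24,000
Total award: $52,920 + $105,840 + $24,000 = $182,760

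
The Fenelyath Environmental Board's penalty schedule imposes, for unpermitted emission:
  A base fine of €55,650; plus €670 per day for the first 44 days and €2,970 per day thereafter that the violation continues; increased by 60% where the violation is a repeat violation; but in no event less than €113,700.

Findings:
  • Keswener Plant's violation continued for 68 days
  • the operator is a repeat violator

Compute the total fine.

Civil penalty: €250,256

First 44 days: 44 × €670 = €29,480
Remaining days: (68 − 44) × €2,970 = €71,280
Per-day component: €29,480 + €71,280 = €100,760
Base plus per-day: €55,650 + €100,760 = €156,410
Enhancement: 60% of €156,410 = €93,846
Enhanced fine: €156,410 + €93,846 = €250,256
Minimum €113,700: €250,256 meets the minimum, no increase.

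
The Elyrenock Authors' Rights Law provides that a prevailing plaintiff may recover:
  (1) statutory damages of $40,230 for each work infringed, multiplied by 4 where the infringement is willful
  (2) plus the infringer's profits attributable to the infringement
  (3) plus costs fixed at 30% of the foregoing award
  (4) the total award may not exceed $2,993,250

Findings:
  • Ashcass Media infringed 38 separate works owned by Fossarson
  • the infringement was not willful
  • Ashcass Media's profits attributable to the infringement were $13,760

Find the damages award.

$2,005,250

Statutory damages: 38 × $40,230 = $1,528,740
Infringement not willful: no ×4 enhancement.
Combined award: $1,528,740 + $13,760 = $1,542,500
Costs: 30% of $1,542,500 = $462,750
Award plus costs: $1,542,500 + $462,750 = $2,005,250
Cap at $2,993,250: $2,005,250 is within the cap, no reduction.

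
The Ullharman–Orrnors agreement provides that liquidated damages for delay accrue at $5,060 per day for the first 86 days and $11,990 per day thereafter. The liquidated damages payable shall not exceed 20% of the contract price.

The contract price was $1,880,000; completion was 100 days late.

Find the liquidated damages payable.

First 86 days: 86 × $5,060 = $435,160
Remaining days: (100 − 86) × $11,990 = $167,860
Accrued per-day damages: $435,160 + $167,860 = $603,020
Cap: 20% of $1,880,000 = $376,000
Cap at $376,000: $603,020 exceeds the cap → $376,000

$376,000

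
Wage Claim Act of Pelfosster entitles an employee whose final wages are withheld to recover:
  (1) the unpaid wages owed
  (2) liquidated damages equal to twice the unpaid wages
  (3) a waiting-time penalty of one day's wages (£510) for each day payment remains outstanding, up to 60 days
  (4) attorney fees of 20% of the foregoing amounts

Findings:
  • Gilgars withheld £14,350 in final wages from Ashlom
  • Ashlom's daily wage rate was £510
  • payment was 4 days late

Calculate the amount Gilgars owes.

Total award: £54,108

Doubled: 2 × £14,350 = £28,700
Penalty days: min(4, 60) = 4
Waiting-time penalty: 4 × £510 = £2,040
Subtotal: £14,350 + £28,700 + £2,040 = £45,090
Attorney fees: 20% of £45,090 = £9,018
Total award: £45,090 + £9,018 = £54,108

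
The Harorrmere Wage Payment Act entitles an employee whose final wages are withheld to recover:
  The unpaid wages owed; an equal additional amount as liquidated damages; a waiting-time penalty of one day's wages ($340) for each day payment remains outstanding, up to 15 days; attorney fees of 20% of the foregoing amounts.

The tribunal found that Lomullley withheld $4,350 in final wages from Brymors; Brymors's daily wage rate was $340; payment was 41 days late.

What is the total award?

Total award: $16,560

Liquidated damages (equal amount): $4,350
Penalty days: min(41, 15) = 15
Waiting-time penalty: 15 × $340 = $5,100
Subtotal: $4,350 + $4,350 + $5,100 = $13,800
Attorney fees: 20% of $13,800 = $2,760
Total award: $13,800 + $2,760 = $16,560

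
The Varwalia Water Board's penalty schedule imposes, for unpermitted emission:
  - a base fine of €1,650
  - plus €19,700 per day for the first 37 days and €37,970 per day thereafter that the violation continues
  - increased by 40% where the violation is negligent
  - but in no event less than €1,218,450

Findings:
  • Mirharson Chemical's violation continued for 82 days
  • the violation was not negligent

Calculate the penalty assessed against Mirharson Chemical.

First 37 days: 37 × €19,700 = €728,900
Remaining days: (82 − 37) × €37,970 = €1,708,650
Per-day component: €728,900 + €1,708,650 = €2,437,550
Base plus per-day: €1,650 + €2,437,550 = €2,439,200
The violation was not negligent: no 40% increase.
Minimum €1,218,450: €2,439,200 meets the minimum, no increase.

€2,439,200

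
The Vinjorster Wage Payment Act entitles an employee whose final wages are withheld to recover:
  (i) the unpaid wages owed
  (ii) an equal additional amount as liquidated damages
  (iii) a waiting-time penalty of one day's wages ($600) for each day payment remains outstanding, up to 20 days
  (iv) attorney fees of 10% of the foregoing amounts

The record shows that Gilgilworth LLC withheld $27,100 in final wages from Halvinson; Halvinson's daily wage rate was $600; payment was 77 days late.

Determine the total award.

Liquidated damages (equal amount): $27,100
Penalty days: min(77, 20) = 20
Waiting-time penalty: 20 × $600 = $12,000
Subtotal: $27,100 + $27,100 + $12,000 = $66,200
Attorney fees: 10% of $66,200 = $6,620
Total award: $66,200 + $6,620 = $72,820

Total award: $72,820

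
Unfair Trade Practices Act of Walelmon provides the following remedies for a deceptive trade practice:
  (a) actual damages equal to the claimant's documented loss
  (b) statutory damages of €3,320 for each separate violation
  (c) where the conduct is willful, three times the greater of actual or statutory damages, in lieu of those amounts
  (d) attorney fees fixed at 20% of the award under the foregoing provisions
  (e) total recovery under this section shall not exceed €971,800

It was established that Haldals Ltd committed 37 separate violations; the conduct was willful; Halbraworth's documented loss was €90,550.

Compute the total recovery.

Statutory damages: 37 × €3,320 = €122,840
Greater of actual damages (€90,550) or statutory damages (€122,840): €122,840
Trebled: 3 × €122,840 = €368,520
Attorney fees: 20% of €368,520 = €73,704
Total before cap: €368,520 + €73,704 = €442,224
Cap at €971,800: €442,224 is within the cap, no reduction.

€442,224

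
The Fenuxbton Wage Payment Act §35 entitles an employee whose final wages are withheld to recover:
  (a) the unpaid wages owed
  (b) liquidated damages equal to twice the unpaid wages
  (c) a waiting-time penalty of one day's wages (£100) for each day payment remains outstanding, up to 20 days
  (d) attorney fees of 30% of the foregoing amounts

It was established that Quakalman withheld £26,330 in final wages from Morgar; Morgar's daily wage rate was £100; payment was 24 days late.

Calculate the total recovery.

£105,287

Doubled: 2 × £26,330 = £52,660
Penalty days: min(24, 20) = 20
Waiting-time penalty: 20 × £100 = £2,000
Subtotal: £26,330 + £52,660 + £2,000 = £80,990
Attorney fees: 30% of £80,990 = £24,297
Total award: £80,990 + £24,297 = £105,287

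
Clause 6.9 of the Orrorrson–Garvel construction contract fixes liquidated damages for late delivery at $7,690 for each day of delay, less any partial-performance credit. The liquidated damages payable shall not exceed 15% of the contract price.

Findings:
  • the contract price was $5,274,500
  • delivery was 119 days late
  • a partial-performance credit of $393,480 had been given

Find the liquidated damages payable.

$521,630

Per-day damages: 119 × $7,690 = $915,110
Less partial-performance credit: $915,110 − $393,480 = $521,630
Cap: 15% of $5,274,500 = $791,175
Cap at $791,175: $521,630 is within the cap, no reduction.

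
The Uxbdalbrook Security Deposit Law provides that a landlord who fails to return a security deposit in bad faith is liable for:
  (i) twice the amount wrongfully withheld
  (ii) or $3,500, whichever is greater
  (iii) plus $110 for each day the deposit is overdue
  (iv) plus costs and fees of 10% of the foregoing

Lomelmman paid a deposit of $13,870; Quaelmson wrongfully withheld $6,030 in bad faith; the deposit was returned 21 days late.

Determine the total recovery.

$15,807

Doubled: 2 × $6,030 = $12,060
Minimum $3,500: $12,060 meets the minimum, no increase.
Late-return penalty: 21 × $110 = $2,310
Damages plus late penalty: $12,060 + $2,310 = $14,370
Costs and fees: 10% of $14,370 = $1,437
Total recovery: $14,370 + $1,437 = $15,807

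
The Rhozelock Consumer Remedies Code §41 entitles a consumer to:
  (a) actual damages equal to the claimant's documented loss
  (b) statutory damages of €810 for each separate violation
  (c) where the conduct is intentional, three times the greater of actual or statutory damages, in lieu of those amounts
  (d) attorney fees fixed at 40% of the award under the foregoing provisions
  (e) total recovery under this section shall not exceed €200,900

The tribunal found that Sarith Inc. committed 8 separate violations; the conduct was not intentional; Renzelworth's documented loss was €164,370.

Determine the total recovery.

€200,900

Statutory damages: 8 × €810 = €6,480
Conduct not intentional: the in-lieu enhancement does not apply.
Actual plus statutory damages: €164,370 + €6,480 = €170,850
Attorney fees: 40% of €170,850 = €68,340
Total before cap: €170,850 + €68,340 = €239,190
Cap at €200,900: €239,190 exceeds the cap → €200,900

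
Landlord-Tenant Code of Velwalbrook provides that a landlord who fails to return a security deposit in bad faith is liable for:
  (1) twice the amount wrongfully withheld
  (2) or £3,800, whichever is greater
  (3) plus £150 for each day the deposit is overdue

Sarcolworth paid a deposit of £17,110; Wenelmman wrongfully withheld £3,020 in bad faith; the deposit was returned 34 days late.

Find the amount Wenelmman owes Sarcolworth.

£11,140

Doubled: 2 × £3,020 = £6,040
Minimum £3,800: £6,040 meets the minimum, no increase.
Late-return penalty: 34 × £150 = £5,100
Damages plus late penalty: £6,040 + £5,100 = £11,140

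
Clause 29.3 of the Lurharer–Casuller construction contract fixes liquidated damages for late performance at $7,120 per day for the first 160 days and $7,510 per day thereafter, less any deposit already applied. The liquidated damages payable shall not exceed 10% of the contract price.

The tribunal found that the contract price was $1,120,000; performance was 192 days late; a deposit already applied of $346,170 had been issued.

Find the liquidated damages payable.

First 160 days: 160 × $7,120 = $1,139,200
Remaining days: (192 − 160) × $7,510 = $240,320
Accrued per-day damages: $1,139,200 + $240,320 = $1,379,520
Less deposit already applied: $1,379,520 − $346,170 = $1,033,350
Cap: 10% of $1,120,000 = $112,000
Cap at $112,000: $1,033,350 exceeds the cap → $112,000

$112,000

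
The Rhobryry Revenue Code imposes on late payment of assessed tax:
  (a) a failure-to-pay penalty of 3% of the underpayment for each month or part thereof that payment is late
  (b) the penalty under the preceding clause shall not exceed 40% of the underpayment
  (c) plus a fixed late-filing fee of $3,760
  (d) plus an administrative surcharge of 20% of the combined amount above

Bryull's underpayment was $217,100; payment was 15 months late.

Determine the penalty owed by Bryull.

Accrued rate: 3% × 15 = 45%, capped at 40% → 40%
Failure-to-pay penalty: 40% of $217,100 = $86,840
Penalty before surcharge: $86,840 + $3,760 = $90,600
Administrative surcharge: 20% of $90,600 = $18,120
Total penalty: $90,600 + $18,120 = $108,720

$108,720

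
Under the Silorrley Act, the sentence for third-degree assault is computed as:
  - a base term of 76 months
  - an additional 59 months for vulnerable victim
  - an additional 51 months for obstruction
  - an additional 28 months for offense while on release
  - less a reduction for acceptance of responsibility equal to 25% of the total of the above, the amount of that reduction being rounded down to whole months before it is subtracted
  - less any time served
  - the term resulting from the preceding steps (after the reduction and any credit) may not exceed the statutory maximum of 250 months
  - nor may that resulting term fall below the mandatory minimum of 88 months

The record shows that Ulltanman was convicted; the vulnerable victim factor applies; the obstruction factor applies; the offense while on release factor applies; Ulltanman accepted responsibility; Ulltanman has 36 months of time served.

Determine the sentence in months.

125 months

Vulnerable victim enhancement: +59 months
Obstruction enhancement: +51 months
Offense while on release enhancement: +28 months
Adjusted term: 76 months + 59 months + 51 months + 28 months = 214 months
Acceptance of responsibility reduction: 25% of 214 months = 53 months (rounded down)
After reduction: 214 − 53 = 161 months
Less time served: 161 months − 36 months = 125 months
Cap at 250 months: 125 months is within the cap, no reduction.
Minimum 88 months: 125 months meets the minimum, no increase.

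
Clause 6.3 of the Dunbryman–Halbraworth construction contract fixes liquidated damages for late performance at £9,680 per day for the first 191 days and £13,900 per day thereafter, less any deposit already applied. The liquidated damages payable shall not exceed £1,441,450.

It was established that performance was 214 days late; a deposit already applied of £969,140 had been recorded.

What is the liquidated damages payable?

£1,199,440

First 191 days: 191 × £9,680 = £1,848,880
Remaining days: (214 − 191) × £13,900 = £319,700
Accrued per-day damages: £1,848,880 + £319,700 = £2,168,580
Less deposit already applied: £2,168,580 − £969,140 = £1,199,440
Cap at £1,441,450: £1,199,440 is within the cap, no reduction.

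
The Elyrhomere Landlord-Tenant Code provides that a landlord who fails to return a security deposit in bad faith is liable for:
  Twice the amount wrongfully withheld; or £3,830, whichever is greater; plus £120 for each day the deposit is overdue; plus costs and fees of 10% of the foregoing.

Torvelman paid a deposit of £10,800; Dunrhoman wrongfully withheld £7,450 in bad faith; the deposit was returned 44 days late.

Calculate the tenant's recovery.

£22,198

Doubled: 2 × £7,450 = £14,900
Minimum £3,830: £14,900 meets the minimum, no increase.
Late-return penalty: 44 × £120 = £5,280
Damages plus late penalty: £14,900 + £5,280 = £20,180
Costs and fees: 10% of £20,180 = £2,018
Total recovery: £20,180 + £2,018 = £22,198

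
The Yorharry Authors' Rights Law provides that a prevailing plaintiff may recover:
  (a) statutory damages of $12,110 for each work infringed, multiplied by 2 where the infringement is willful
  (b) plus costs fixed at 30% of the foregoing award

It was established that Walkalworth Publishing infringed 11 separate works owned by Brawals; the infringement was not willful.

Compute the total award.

Statutory damages: 11 × $12,110 = $133,210
Infringement not willful: no ×2 enhancement.
Costs: 30% of $133,210 = $39,963
Award plus costs: $133,210 + $39,963 = $173,173

$173,173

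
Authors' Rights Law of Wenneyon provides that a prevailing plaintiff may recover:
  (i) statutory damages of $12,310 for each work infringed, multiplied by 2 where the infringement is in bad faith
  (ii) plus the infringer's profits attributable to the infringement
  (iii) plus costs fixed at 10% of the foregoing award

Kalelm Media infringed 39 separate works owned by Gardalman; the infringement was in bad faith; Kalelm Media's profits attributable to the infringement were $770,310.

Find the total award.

Statutory damages: 39 × $12,310 = $480,090
Doubled: 2 × $480,090 = $960,180
Combined award: $960,180 + $770,310 = $1,730,490
Costs: 10% of $1,730,490 = $173,049
Award plus costs: $1,730,490 + $173,049 = $1,903,539

Award: $1,903,539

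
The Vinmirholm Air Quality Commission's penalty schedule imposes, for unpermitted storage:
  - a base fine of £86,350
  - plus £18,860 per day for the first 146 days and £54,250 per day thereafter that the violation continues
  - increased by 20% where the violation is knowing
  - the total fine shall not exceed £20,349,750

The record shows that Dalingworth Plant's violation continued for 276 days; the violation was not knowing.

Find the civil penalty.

First 146 days: 146 × £18,860 = £2,753,560
Remaining days: (276 − 146) × £54,250 = £7,052,500
Per-day component: £2,753,560 + £7,052,500 = £9,806,060
Base plus per-day: £86,350 + £9,806,060 = £9,892,410
The violation was not knowing: no 20% increase.
Cap at £20,349,750: £9,892,410 is within the cap, no reduction.

£9,892,410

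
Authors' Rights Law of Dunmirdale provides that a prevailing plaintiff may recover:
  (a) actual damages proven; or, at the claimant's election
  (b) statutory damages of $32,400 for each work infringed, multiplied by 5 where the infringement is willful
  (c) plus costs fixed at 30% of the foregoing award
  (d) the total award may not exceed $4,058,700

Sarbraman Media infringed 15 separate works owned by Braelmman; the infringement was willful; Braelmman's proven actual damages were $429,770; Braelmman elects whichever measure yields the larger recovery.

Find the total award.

Statutory damages: 15 × $32,400 = $486,000
Multiplied by 5: 5 × $486,000 = $2,430,000
Greater of actual damages ($429,770) or enhanced statutory damages ($2,430,000): $2,430,000
Costs: 30% of $2,430,000 = $729,000
Award plus costs: $2,430,000 + $729,000 = $3,159,000
Cap at $4,058,700: $3,159,000 is within the cap, no reduction.

Award: $3,159,000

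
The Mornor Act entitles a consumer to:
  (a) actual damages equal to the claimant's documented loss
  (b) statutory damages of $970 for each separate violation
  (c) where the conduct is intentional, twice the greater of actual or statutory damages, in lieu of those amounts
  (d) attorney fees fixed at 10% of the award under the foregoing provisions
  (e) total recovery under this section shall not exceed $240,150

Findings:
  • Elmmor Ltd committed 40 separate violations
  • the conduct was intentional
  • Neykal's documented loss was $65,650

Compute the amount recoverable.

Statutory damages: 40 × $970 = $38,800
Greater of actual damages ($65,650) or statutory damages ($38,800): $65,650
Doubled: 2 × $65,650 = $131,300
Attorney fees: 10% of $131,300 = $13,130
Total before cap: $131,300 + $13,130 = $144,430
Cap at $240,150: $144,430 is within the cap, no reduction.

$144,430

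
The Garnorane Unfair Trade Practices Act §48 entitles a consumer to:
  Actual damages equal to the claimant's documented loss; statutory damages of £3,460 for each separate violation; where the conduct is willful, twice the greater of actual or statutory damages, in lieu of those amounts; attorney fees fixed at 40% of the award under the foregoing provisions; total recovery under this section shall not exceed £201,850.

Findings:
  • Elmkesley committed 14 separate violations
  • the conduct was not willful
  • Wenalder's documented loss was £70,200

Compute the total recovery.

£166,096

Statutory damages: 14 × £3,460 = £48,440
Conduct not willful: the in-lieu enhancement does not apply.
Actual plus statutory damages: £70,200 + £48,440 = £118,640
Attorney fees: 40% of £118,640 = £47,456
Total before cap: £118,640 + £47,456 = £166,096
Cap at £201,850: £166,096 is within the cap, no reduction.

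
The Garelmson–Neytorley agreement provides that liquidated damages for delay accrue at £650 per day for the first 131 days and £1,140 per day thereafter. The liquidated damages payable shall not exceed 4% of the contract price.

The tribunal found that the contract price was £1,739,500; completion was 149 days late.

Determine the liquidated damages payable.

£69,580

First 131 days: 131 × £650 = £85,150
Remaining days: (149 − 131) × £1,140 = £20,520
Accrued per-day damages: £85,150 + £20,520 = £105,670
Cap: 4% of £1,739,500 = £69,580
Cap at £69,580: £105,670 exceeds the cap → £69,580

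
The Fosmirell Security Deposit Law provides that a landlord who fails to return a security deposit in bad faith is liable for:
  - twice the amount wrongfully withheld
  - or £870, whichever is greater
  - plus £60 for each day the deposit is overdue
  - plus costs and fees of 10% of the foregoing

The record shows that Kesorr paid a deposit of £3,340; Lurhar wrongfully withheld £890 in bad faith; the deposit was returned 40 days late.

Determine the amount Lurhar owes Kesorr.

Doubled: 2 × £890 = £1,780
Minimum £870: £1,780 meets the minimum, no increase.
Late-return penalty: 40 × £60 = £2,400
Damages plus late penalty: £1,780 + £2,400 = £4,180
Costs and fees: 10% of £4,180 = £418
Total recovery: £4,180 + £418 = £4,598

Recovery: £4,598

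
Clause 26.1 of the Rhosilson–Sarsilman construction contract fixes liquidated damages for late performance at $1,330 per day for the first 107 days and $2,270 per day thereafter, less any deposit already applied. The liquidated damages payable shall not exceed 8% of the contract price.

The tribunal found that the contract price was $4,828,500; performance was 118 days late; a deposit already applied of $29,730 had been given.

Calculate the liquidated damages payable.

$137,550

First 107 days: 107 × $1,330 = $142,310
Remaining days: (118 − 107) × $2,270 = $24,970
Accrued per-day damages: $142,310 + $24,970 = $167,280
Less deposit already applied: $167,280 − $29,730 = $137,550
Cap: 8% of $4,828,500 = $386,280
Cap at $386,280: $137,550 is within the cap, no reduction.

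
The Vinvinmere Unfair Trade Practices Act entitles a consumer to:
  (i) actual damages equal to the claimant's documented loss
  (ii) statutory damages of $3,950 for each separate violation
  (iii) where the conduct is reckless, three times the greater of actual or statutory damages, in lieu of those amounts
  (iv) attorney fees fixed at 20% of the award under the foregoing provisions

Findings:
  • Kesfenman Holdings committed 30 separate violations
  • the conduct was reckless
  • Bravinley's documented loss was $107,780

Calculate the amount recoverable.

$426,600

Statutory damages: 30 × $3,950 = $118,500
Greater of actual damages ($107,780) or statutory damages ($118,500): $118,500
Trebled: 3 × $118,500 = $355,500
Attorney fees: 20% of $355,500 = $71,100
Total recovery: $355,500 + $71,100 = $426,600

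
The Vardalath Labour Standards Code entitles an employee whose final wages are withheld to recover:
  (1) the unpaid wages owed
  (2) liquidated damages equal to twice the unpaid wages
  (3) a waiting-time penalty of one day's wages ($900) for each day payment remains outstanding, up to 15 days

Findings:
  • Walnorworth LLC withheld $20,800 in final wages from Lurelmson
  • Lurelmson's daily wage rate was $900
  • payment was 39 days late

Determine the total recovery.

Doubled: 2 × $20,800 = $41,600
Penalty days: min(39, 15) = 15
Waiting-time penalty: 15 × $900 = $13,500
Total award: $20,800 + $41,600 + $13,500 = $75,900

Total award: $75,900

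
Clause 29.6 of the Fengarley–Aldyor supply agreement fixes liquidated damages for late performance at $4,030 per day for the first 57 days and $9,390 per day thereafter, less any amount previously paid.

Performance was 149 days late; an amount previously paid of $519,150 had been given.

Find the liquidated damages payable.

$574,440

First 57 days: 57 × $4,030 = $229,710
Remaining days: (149 − 57) × $9,390 = $863,880
Accrued per-day damages: $229,710 + $863,880 = $1,093,590
Less amount previously paid: $1,093,590 − $519,150 = $574,440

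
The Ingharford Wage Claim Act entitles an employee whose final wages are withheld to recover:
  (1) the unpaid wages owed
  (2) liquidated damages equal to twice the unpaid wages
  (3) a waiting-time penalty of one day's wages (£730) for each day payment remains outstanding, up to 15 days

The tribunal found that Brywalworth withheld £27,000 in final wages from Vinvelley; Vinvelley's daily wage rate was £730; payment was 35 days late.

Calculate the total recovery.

Doubled: 2 × £27,000 = £54,000
Penalty days: min(35, 15) = 15
Waiting-time penalty: 15 × £730 = £10,950
Total award: £27,000 + £54,000 + £10,950 = £91,950

£91,950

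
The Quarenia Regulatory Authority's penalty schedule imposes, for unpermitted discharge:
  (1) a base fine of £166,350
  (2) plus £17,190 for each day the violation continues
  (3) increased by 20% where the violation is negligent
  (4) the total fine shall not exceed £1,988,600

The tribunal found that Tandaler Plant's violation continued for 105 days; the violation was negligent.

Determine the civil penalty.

£1,988,600

Per-day component: 105 × £17,190 = £1,804,950
Base plus per-day: £166,350 + £1,804,950 = £1,971,300
Enhancement: 20% of £1,971,300 = £394,260
Enhanced fine: £1,971,300 + £394,260 = £2,365,560
Cap at £1,988,600: £2,365,560 exceeds the cap → £1,988,600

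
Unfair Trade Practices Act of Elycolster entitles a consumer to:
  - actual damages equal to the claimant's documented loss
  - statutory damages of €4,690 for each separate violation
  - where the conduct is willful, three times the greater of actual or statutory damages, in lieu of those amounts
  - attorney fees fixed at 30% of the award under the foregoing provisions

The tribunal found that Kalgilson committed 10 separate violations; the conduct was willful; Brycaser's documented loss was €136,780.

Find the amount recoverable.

€533,442

Statutory damages: 10 × €4,690 = €46,900
Greater of actual damages (€136,780) or statutory damages (€46,900): €136,780
Trebled: 3 × €136,780 = €410,340
Attorney fees: 30% of €410,340 = €123,102
Total recovery: €410,340 + €123,102 = €533,442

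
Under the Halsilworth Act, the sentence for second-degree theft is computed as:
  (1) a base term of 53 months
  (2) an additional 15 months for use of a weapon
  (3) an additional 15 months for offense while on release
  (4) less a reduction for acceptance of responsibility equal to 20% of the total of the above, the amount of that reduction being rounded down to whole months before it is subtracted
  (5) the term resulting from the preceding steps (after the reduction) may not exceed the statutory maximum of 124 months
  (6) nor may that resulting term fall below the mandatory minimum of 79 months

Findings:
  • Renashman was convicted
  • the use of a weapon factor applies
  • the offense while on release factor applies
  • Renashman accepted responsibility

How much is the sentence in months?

Use of a weapon enhancement: +15 months
Offense while on release enhancement: +15 months
Adjusted term: 53 months + 15 months + 15 months = 83 months
Acceptance of responsibility reduction: 20% of 83 months = 16 months (rounded down)
After reduction: 83 − 16 = 67 months
Cap at 124 months: 67 months is within the cap, no reduction.
Minimum 79 months: 67 months is below the minimum → 79 months

79 months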